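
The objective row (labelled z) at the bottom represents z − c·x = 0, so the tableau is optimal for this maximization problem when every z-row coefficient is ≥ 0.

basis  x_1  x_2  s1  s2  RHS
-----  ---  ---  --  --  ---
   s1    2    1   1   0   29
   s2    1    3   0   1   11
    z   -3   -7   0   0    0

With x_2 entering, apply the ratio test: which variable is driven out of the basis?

Column x_2 entries and ratios — s1: 29/1 = 29; s2: 11/3 = 11/3.
Smallest ratio is 11/3 in the row of s2, so s2 leaves.

s2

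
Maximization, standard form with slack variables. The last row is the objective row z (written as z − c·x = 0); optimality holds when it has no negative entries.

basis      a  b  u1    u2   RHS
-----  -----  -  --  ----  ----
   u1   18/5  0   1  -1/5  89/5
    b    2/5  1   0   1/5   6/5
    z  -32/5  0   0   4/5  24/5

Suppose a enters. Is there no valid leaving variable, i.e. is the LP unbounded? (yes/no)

Column a has positive entries in row(s) 1, 2, so the ratio test bounds it — not unbounded.

no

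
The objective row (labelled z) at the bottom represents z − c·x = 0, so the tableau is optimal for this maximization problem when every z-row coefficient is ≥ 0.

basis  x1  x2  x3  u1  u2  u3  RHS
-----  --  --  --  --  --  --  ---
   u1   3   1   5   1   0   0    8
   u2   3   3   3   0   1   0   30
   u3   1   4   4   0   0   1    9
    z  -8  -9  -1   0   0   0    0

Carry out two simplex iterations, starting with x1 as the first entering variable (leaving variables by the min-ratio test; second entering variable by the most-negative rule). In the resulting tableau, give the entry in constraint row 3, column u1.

Ratio test on column x1 — row 1: 8/3 = 8/3; row 2: 30/3 = 10; row 3: 9/1 = 9. Minimum is 8/3 at row 1 (u1 leaves); pivot element 3.
Divide row 1 by 3; eliminate column x1 from the other rows.
Second iteration: most negative z-row entry is -19/3 in column x2, so x2 enters.
Ratio test on column x2 — row 1: (8/3)/(1/3) = 8; row 2: 22/2 = 11; row 3: (19/3)/(11/3) = 19/11. Minimum is 19/11 at row 3 (u3 leaves); pivot element 11/3.
Divide row 3 by 11/3; eliminate column x2 from the other rows.
After both pivots, the entry at constraint row 3, column u1 is -1/11.

-1/11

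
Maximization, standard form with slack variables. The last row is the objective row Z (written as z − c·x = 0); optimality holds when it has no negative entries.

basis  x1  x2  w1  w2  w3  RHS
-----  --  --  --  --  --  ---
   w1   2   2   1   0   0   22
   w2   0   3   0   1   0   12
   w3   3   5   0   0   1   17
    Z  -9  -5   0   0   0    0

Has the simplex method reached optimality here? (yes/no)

The Z-row has a negative entry -9 in column x1, so it is not optimal.

no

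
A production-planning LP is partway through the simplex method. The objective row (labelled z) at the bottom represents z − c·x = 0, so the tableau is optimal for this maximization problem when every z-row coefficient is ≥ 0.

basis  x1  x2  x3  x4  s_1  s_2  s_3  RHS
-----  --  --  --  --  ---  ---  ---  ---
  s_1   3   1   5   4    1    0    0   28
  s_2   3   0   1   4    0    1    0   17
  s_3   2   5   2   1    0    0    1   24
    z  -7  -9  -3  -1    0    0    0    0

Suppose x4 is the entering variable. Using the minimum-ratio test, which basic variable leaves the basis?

Column x4 entries and ratios — s_1: 28/4 = 7; s_2: 17/4 = 17/4; s_3: 24/1 = 24.
Smallest ratio is 17/4 in the row of s_2, so s_2 leaves.

s_2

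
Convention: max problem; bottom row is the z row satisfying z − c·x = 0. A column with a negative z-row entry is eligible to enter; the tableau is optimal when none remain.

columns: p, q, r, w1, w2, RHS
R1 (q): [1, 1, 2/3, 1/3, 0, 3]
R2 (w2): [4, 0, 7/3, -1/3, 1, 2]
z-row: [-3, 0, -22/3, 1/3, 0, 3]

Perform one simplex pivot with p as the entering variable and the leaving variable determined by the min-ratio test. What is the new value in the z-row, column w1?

Ratio test on column p — row 1: 3/1 = 3; row 2: 2/4 = 1/2. Minimum is 1/2 at row 2 (w2 leaves); pivot element 4.
Divide row 2 by 4; eliminate column p from the other rows.
z-row update in column w1: 1/3 − (-3)·(-1/12) = 1/12.

1/12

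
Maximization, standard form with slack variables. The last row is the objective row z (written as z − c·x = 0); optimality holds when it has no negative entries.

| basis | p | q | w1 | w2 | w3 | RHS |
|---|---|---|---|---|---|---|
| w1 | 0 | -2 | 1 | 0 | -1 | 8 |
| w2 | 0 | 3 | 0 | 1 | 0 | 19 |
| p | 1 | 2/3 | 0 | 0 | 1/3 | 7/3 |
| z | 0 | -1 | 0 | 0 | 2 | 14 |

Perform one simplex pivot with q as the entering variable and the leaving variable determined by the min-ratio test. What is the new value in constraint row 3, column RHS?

Ratio test on column q — row 1: entry -2 ≤ 0; row 2: 19/3 = 19/3; row 3: (7/3)/(2/3) = 7/2. Minimum is 7/2 at row 3 (p leaves); pivot element 2/3.
Divide row 3 by 2/3; eliminate column q from the other rows.
In the new row 3, the RHS entry is the old entry divided by the pivot: (7/3)/(2/3) = 7/2.

7/2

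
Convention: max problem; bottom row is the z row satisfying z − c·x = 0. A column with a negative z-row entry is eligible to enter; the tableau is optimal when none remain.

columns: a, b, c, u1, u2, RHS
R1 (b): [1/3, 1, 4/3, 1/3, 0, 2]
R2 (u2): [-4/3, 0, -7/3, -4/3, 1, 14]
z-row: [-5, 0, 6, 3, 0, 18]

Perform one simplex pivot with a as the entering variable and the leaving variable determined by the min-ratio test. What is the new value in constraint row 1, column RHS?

Ratio test on column a — row 1: 2/(1/3) = 6; row 2: entry -4/3 ≤ 0. Minimum is 6 at row 1 (b leaves); pivot element 1/3.
Divide row 1 by 1/3; eliminate column a from the other rows.
In the new row 1, the RHS entry is the old entry divided by the pivot: 2/(1/3) = 6.

6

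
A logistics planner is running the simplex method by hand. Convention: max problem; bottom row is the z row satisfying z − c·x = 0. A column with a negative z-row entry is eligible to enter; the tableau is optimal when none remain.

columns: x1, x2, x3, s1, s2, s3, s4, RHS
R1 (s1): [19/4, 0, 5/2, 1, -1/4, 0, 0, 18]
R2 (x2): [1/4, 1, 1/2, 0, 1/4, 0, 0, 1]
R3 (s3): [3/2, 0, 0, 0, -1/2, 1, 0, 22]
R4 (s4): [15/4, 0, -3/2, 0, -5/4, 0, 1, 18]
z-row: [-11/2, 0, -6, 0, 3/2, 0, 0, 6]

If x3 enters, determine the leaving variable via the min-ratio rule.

Column x3 entries and ratios — s1: 18/(5/2) = 36/5; x2: 1/(1/2) = 2; s3: 0 ≤ 0, skip; s4: -3/2 ≤ 0, skip.
Smallest ratio is 2 in the row of x2, so x2 leaves.

x2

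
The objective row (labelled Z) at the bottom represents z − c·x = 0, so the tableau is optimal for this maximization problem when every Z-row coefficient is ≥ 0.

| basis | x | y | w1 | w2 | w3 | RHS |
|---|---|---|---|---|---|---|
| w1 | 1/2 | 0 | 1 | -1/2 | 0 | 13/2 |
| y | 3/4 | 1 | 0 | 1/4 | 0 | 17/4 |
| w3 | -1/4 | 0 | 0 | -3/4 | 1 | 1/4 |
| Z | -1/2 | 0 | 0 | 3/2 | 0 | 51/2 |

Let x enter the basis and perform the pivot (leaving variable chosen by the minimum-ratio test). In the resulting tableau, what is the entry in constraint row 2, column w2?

Ratio test on column x — row 1: (13/2)/(1/2) = 13; row 2: (17/4)/(3/4) = 17/3; row 3: entry -1/4 ≤ 0. Minimum is 17/3 at row 2 (y leaves); pivot element 3/4.
Divide row 2 by 3/4; eliminate column x from the other rows.
In the new row 2, the w2 entry is the old entry divided by the pivot: (1/4)/(3/4) = 1/3.

1/3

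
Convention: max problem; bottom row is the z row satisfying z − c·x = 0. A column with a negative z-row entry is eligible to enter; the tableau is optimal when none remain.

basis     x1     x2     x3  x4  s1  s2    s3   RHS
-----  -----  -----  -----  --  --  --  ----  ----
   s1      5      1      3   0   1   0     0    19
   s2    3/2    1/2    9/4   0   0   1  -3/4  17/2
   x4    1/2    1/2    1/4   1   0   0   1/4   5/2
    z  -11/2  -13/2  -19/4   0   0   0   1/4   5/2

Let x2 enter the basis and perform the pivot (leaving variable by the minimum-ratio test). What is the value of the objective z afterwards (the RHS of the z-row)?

35

Ratio test on column x2 — row 1: 19/1 = 19; row 2: (17/2)/(1/2) = 17; row 3: (5/2)/(1/2) = 5. Minimum is 5 at row 3 (x4 leaves); pivot element 1/2.
Pivot on row 3; the z-row RHS becomes 5/2 − (-13/2)·5 = 35.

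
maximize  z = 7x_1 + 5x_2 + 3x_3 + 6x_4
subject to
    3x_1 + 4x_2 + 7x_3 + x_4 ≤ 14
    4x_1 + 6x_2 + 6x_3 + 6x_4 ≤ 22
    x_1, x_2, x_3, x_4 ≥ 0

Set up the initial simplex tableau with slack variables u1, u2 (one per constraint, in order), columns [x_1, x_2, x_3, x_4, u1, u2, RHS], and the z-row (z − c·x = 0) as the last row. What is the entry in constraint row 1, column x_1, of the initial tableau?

Constraint 1 has coefficient 3 on x_1.

3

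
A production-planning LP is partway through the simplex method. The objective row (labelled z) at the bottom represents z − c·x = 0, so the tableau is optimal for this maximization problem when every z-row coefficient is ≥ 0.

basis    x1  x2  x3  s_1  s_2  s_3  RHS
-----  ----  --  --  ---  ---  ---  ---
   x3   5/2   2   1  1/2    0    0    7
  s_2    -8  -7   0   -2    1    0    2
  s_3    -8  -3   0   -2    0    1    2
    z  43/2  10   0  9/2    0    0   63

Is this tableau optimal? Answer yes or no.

yes

Every z-row coefficient is ≥ 0, so the tableau is optimal.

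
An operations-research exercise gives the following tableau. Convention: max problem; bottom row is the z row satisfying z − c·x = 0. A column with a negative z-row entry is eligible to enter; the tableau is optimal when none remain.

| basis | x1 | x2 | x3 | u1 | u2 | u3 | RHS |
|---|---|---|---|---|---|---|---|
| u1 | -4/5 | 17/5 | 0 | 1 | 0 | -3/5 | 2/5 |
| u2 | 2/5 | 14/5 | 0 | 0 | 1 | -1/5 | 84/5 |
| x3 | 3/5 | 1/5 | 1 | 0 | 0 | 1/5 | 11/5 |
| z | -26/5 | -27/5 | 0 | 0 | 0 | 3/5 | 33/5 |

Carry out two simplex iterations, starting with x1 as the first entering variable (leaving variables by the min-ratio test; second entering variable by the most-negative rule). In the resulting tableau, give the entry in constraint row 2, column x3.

-18/11

Ratio test on column x1 — row 1: entry -4/5 ≤ 0; row 2: (84/5)/(2/5) = 42; row 3: (11/5)/(3/5) = 11/3. Minimum is 11/3 at row 3 (x3 leaves); pivot element 3/5.
Divide row 3 by 3/5; eliminate column x1 from the other rows.
Second iteration: most negative z-row entry is -11/3 in column x2, so x2 enters.
Ratio test on column x2 — row 1: (10/3)/(11/3) = 10/11; row 2: (46/3)/(8/3) = 23/4; row 3: (11/3)/(1/3) = 11. Minimum is 10/11 at row 1 (u1 leaves); pivot element 11/3.
Divide row 1 by 11/3; eliminate column x2 from the other rows.
After both pivots, the entry at constraint row 2, column x3 is -18/11.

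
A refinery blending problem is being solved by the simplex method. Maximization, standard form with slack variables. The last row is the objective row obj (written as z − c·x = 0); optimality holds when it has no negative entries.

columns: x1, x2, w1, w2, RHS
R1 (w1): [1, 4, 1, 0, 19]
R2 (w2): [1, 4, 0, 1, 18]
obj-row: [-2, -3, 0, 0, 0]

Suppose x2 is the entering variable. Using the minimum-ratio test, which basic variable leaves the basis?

Column x2 entries and ratios — w1: 19/4 = 19/4; w2: 18/4 = 9/2.
Smallest ratio is 9/2 in the row of w2, so w2 leaves.

w2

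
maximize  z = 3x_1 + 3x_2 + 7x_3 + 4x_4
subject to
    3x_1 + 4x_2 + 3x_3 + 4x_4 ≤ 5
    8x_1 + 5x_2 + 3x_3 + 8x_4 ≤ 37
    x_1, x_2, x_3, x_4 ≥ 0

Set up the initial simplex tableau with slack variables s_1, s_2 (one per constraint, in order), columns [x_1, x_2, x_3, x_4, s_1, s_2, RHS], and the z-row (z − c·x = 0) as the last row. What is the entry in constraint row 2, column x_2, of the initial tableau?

5

Constraint 2 has coefficient 5 on x_2.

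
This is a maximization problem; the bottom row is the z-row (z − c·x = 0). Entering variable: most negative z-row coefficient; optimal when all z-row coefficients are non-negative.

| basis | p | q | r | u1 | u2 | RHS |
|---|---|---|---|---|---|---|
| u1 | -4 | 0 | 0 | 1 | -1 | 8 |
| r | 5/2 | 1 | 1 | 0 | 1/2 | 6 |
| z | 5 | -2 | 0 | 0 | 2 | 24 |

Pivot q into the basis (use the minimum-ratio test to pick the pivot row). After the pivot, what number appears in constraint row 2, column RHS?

6

Ratio test on column q — row 1: entry 0 ≤ 0; row 2: 6/1 = 6. Minimum is 6 at row 2 (r leaves); pivot element 1.
Divide row 2 by 1; eliminate column q from the other rows.
In the new row 2, the RHS entry is the old entry divided by the pivot: 6/1 = 6.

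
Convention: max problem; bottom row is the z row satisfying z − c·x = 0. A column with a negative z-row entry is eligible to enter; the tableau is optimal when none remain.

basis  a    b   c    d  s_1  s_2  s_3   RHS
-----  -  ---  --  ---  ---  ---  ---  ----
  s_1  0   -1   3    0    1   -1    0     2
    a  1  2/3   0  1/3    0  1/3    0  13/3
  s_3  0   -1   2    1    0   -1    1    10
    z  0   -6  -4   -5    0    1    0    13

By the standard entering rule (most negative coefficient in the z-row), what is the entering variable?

Negative z-row entries: b: -6, c: -4, d: -5.
The most negative is -6 in column b, so b enters.

b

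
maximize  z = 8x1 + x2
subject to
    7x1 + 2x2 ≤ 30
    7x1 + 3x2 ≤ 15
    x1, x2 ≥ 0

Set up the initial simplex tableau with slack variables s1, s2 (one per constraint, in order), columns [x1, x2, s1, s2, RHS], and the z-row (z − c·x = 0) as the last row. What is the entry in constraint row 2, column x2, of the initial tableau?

Constraint 2 has coefficient 3 on x2.

3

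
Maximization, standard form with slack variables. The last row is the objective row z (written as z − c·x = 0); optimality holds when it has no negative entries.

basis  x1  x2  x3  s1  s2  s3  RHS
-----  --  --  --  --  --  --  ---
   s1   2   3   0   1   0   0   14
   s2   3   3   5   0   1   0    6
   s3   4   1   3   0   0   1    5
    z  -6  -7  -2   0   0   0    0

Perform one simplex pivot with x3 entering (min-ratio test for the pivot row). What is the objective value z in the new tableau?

Ratio test on column x3 — row 1: entry 0 ≤ 0; row 2: 6/5 = 6/5; row 3: 5/3 = 5/3. Minimum is 6/5 at row 2 (s2 leaves); pivot element 5.
Pivot on row 2; the z-row RHS becomes 0 − (-2)·(6/5) = 12/5.

12/5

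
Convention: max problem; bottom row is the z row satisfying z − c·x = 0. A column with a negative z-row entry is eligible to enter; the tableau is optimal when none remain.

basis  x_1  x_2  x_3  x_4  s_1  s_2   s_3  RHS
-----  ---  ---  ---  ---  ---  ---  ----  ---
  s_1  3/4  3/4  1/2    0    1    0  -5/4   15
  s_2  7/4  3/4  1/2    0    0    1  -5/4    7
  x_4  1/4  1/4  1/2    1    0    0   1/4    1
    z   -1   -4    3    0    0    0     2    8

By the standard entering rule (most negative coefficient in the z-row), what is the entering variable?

x_2

Negative z-row entries: x_1: -1, x_2: -4.
The most negative is -4 in column x_2, so x_2 enters.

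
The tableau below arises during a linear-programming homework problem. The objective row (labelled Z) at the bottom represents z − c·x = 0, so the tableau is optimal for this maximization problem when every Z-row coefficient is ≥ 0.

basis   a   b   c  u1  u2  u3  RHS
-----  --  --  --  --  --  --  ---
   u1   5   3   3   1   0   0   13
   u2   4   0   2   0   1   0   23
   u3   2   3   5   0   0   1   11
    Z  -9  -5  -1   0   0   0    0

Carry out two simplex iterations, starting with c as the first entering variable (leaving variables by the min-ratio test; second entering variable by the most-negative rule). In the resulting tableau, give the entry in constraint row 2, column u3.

2/19

Ratio test on column c — row 1: 13/3 = 13/3; row 2: 23/2 = 23/2; row 3: 11/5 = 11/5. Minimum is 11/5 at row 3 (u3 leaves); pivot element 5.
Divide row 3 by 5; eliminate column c from the other rows.
Second iteration: most negative Z-row entry is -43/5 in column a, so a enters.
Ratio test on column a — row 1: (32/5)/(19/5) = 32/19; row 2: (93/5)/(16/5) = 93/16; row 3: (11/5)/(2/5) = 11/2. Minimum is 32/19 at row 1 (u1 leaves); pivot element 19/5.
Divide row 1 by 19/5; eliminate column a from the other rows.
After both pivots, the entry at constraint row 2, column u3 is 2/19.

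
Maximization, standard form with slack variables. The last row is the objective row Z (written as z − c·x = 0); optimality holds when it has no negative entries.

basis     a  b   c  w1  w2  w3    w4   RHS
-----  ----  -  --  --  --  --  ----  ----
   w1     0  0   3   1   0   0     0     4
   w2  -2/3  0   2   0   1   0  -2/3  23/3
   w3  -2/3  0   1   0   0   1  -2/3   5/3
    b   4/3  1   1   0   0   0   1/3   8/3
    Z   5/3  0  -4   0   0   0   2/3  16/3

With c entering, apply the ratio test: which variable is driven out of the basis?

w1

Column c entries and ratios — w1: 4/3 = 4/3; w2: (23/3)/2 = 23/6; w3: (5/3)/1 = 5/3; b: (8/3)/1 = 8/3.
Smallest ratio is 4/3 in the row of w1, so w1 leaves.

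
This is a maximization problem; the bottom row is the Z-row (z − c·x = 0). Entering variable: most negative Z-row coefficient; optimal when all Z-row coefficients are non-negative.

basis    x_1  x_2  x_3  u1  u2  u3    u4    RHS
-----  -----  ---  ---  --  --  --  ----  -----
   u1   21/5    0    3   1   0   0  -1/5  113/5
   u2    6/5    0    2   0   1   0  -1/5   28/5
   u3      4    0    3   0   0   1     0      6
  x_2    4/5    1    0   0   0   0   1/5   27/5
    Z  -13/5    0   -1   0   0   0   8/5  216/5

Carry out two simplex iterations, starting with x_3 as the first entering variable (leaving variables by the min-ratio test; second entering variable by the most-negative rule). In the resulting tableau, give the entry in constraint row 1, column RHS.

Ratio test on column x_3 — row 1: (113/5)/3 = 113/15; row 2: (28/5)/2 = 14/5; row 3: 6/3 = 2; row 4: entry 0 ≤ 0. Minimum is 2 at row 3 (u3 leaves); pivot element 3.
Divide row 3 by 3; eliminate column x_3 from the other rows.
Second iteration: most negative Z-row entry is -19/15 in column x_1, so x_1 enters.
Ratio test on column x_1 — row 1: (83/5)/(1/5) = 83; row 2: entry -22/15 ≤ 0; row 3: 2/(4/3) = 3/2; row 4: (27/5)/(4/5) = 27/4. Minimum is 3/2 at row 3 (x_3 leaves); pivot element 4/3.
Divide row 3 by 4/3; eliminate column x_1 from the other rows.
After both pivots, the entry at constraint row 1, column RHS is 163/10.

163/10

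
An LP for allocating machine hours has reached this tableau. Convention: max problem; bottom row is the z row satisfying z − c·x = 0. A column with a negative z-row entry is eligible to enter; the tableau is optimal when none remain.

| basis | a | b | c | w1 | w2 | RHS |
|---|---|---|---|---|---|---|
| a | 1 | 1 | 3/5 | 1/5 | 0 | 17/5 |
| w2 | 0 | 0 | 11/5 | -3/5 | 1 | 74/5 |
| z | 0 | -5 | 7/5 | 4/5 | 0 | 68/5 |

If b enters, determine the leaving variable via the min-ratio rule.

a

Column b entries and ratios — a: (17/5)/1 = 17/5; w2: 0 ≤ 0, skip.
Smallest ratio is 17/5 in the row of a, so a leaves.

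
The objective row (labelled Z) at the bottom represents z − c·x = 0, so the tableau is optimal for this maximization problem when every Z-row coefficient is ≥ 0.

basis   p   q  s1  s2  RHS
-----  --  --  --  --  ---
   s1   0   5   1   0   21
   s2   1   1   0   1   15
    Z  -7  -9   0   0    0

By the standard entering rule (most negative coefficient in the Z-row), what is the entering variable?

q

Negative Z-row entries: p: -7, q: -9.
The most negative is -9 in column q, so q enters.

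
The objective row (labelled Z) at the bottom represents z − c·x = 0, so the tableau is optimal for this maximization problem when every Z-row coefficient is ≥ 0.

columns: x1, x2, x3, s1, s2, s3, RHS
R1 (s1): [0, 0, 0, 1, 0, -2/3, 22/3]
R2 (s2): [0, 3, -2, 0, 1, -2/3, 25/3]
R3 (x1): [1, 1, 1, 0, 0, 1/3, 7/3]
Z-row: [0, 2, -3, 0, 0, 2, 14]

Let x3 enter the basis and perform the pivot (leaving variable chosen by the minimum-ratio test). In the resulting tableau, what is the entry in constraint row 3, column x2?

Ratio test on column x3 — row 1: entry 0 ≤ 0; row 2: entry -2 ≤ 0; row 3: (7/3)/1 = 7/3. Minimum is 7/3 at row 3 (x1 leaves); pivot element 1.
Divide row 3 by 1; eliminate column x3 from the other rows.
In the new row 3, the x2 entry is the old entry divided by the pivot: 1/1 = 1.

1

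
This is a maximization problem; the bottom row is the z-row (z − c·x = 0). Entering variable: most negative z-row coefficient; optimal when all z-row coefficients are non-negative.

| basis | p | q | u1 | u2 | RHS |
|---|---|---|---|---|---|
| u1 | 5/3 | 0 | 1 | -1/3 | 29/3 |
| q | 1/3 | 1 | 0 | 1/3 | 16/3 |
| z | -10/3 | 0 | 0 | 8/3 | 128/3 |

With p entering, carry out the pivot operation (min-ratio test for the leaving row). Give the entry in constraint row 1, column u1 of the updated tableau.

3/5

Ratio test on column p — row 1: (29/3)/(5/3) = 29/5; row 2: (16/3)/(1/3) = 16. Minimum is 29/5 at row 1 (u1 leaves); pivot element 5/3.
Divide row 1 by 5/3; eliminate column p from the other rows.
In the new row 1, the u1 entry is the old entry divided by the pivot: 1/(5/3) = 3/5.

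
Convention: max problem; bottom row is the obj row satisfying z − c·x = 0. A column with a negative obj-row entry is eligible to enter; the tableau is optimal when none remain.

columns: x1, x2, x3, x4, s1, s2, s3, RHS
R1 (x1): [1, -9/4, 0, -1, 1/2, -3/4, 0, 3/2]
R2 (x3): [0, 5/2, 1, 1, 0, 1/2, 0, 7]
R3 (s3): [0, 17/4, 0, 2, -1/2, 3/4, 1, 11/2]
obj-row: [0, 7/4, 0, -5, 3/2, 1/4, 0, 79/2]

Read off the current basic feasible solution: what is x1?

x1 is basic (row 1); its value is the RHS of that row, 3/2.

3/2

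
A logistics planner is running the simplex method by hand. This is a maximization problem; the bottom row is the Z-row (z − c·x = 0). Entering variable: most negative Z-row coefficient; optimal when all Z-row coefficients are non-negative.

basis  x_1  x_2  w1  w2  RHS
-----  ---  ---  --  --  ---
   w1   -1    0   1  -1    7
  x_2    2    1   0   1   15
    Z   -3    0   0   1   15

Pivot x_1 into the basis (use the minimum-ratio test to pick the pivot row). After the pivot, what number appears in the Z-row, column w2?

5/2

Ratio test on column x_1 — row 1: entry -1 ≤ 0; row 2: 15/2 = 15/2. Minimum is 15/2 at row 2 (x_2 leaves); pivot element 2.
Divide row 2 by 2; eliminate column x_1 from the other rows.
Z-row update in column w2: 1 − (-3)·(1/2) = 5/2.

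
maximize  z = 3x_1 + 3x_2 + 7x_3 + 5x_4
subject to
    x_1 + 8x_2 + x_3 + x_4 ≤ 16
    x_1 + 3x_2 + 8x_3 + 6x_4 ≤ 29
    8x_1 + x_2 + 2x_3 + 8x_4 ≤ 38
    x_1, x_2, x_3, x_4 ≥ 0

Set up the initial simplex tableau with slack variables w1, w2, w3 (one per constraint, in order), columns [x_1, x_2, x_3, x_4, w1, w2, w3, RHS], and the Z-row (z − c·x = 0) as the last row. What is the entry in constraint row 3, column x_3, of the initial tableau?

2

Constraint 3 has coefficient 2 on x_3.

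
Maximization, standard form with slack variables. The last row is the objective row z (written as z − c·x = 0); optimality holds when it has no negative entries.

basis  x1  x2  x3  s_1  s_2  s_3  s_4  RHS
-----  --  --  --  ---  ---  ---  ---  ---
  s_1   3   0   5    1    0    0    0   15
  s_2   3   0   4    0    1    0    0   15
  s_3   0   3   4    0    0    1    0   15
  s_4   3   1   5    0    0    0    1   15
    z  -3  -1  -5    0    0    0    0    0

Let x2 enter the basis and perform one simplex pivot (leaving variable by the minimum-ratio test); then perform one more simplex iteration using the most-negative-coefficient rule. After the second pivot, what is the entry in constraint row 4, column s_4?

Ratio test on column x2 — row 1: entry 0 ≤ 0; row 2: entry 0 ≤ 0; row 3: 15/3 = 5; row 4: 15/1 = 15. Minimum is 5 at row 3 (s_3 leaves); pivot element 3.
Divide row 3 by 3; eliminate column x2 from the other rows.
Second iteration: most negative z-row entry is -11/3 in column x3, so x3 enters.
Ratio test on column x3 — row 1: 15/5 = 3; row 2: 15/4 = 15/4; row 3: 5/(4/3) = 15/4; row 4: 10/(11/3) = 30/11. Minimum is 30/11 at row 4 (s_4 leaves); pivot element 11/3.
Divide row 4 by 11/3; eliminate column x3 from the other rows.
After both pivots, the entry at constraint row 4, column s_4 is 3/11.

3/11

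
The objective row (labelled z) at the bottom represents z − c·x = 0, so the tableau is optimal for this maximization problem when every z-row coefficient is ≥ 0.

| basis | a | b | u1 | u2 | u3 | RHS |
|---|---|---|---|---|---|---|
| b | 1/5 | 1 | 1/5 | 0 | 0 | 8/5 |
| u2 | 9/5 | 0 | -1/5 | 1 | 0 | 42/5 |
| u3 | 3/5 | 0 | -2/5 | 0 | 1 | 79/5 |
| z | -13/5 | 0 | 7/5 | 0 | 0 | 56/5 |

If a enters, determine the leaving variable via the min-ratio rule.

u2

Column a entries and ratios — b: (8/5)/(1/5) = 8; u2: (42/5)/(9/5) = 14/3; u3: (79/5)/(3/5) = 79/3.
Smallest ratio is 14/3 in the row of u2, so u2 leaves.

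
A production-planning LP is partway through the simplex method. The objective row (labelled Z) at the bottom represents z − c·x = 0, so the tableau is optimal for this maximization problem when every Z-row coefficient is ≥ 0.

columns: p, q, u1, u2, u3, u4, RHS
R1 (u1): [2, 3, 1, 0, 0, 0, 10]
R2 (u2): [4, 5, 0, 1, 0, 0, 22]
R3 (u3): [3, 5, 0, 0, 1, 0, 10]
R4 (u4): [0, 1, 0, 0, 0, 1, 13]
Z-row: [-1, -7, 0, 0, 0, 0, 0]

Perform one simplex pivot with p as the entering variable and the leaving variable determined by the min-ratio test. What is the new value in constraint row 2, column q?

-5/3

Ratio test on column p — row 1: 10/2 = 5; row 2: 22/4 = 11/2; row 3: 10/3 = 10/3; row 4: entry 0 ≤ 0. Minimum is 10/3 at row 3 (u3 leaves); pivot element 3.
Divide row 3 by 3; eliminate column p from the other rows.
Row 2 update in column q: 5 − 4·(5/3) = -5/3.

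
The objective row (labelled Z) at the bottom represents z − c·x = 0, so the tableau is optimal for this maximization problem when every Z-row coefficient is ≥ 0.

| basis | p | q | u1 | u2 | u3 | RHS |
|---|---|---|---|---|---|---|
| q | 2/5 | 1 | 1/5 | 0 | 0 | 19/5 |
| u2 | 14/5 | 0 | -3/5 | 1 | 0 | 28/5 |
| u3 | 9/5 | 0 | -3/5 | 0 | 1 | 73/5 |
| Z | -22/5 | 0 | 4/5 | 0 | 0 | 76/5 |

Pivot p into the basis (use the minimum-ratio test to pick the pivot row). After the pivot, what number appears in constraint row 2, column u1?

Ratio test on column p — row 1: (19/5)/(2/5) = 19/2; row 2: (28/5)/(14/5) = 2; row 3: (73/5)/(9/5) = 73/9. Minimum is 2 at row 2 (u2 leaves); pivot element 14/5.
Divide row 2 by 14/5; eliminate column p from the other rows.
In the new row 2, the u1 entry is the old entry divided by the pivot: (-3/5)/(14/5) = -3/14.

-3/14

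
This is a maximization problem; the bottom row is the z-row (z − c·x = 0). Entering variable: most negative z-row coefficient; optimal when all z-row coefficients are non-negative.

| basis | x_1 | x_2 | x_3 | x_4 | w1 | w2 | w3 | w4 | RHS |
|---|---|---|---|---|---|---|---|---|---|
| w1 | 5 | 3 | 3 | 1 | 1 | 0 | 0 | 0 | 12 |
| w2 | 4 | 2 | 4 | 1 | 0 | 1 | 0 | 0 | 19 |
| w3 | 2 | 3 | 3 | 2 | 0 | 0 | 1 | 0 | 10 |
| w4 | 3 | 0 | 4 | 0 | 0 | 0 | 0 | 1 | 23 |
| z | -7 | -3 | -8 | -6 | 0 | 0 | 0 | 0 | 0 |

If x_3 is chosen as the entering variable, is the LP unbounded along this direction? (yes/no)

Column x_3 has positive entries in row(s) 1, 2, 3, 4, so the ratio test bounds it — not unbounded.

no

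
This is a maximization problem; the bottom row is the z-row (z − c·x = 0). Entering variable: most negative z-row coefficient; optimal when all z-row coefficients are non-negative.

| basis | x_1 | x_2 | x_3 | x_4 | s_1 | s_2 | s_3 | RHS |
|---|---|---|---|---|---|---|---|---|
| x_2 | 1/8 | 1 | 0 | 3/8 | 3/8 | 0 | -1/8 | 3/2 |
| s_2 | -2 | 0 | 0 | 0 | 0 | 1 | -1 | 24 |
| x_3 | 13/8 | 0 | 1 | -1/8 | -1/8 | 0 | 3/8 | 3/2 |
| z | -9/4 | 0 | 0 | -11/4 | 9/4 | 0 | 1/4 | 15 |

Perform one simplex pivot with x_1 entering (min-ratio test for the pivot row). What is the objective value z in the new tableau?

222/13

Ratio test on column x_1 — row 1: (3/2)/(1/8) = 12; row 2: entry -2 ≤ 0; row 3: (3/2)/(13/8) = 12/13. Minimum is 12/13 at row 3 (x_3 leaves); pivot element 13/8.
Pivot on row 3; the z-row RHS becomes 15 − (-9/4)·(12/13) = 222/13.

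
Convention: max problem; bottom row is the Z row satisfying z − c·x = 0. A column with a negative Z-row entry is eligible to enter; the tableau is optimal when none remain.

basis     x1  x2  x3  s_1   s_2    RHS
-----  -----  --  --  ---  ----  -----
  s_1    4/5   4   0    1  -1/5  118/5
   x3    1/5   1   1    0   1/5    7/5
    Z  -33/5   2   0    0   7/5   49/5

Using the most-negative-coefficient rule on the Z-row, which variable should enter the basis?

Negative Z-row entries: x1: -33/5.
The most negative is -33/5 in column x1, so x1 enters.

x1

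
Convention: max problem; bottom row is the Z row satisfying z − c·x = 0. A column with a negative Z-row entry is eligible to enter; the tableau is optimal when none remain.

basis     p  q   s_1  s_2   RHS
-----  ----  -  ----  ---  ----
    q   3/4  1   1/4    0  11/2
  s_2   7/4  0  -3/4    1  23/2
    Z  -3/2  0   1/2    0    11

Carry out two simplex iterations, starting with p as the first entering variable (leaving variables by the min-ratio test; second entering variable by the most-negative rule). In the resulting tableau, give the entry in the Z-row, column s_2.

3/4

Ratio test on column p — row 1: (11/2)/(3/4) = 22/3; row 2: (23/2)/(7/4) = 46/7. Minimum is 46/7 at row 2 (s_2 leaves); pivot element 7/4.
Divide row 2 by 7/4; eliminate column p from the other rows.
Second iteration: most negative Z-row entry is -1/7 in column s_1, so s_1 enters.
Ratio test on column s_1 — row 1: (4/7)/(4/7) = 1; row 2: entry -3/7 ≤ 0. Minimum is 1 at row 1 (q leaves); pivot element 4/7.
Divide row 1 by 4/7; eliminate column s_1 from the other rows.
After both pivots, the entry at the Z-row, column s_2 is 3/4.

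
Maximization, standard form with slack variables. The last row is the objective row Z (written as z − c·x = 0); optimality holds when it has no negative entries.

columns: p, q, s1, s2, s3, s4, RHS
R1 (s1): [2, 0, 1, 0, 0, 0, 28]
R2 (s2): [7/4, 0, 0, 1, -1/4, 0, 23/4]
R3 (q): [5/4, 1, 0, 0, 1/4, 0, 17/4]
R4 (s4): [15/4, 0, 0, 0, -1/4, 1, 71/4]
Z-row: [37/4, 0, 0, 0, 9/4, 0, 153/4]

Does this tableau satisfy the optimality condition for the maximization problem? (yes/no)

yes

Every Z-row coefficient is ≥ 0, so the tableau is optimal.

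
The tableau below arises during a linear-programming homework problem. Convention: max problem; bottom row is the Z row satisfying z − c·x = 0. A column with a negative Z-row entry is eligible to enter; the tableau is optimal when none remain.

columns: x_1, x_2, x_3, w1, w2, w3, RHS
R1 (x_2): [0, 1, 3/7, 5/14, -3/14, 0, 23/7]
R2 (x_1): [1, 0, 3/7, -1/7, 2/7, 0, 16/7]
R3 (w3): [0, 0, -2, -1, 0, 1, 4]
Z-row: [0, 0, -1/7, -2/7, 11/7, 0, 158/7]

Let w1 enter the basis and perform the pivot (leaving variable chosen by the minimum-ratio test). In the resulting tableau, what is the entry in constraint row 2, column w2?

Ratio test on column w1 — row 1: (23/7)/(5/14) = 46/5; row 2: entry -1/7 ≤ 0; row 3: entry -1 ≤ 0. Minimum is 46/5 at row 1 (x_2 leaves); pivot element 5/14.
Divide row 1 by 5/14; eliminate column w1 from the other rows.
Row 2 update in column w2: 2/7 − (-1/7)·(-3/5) = 1/5.

1/5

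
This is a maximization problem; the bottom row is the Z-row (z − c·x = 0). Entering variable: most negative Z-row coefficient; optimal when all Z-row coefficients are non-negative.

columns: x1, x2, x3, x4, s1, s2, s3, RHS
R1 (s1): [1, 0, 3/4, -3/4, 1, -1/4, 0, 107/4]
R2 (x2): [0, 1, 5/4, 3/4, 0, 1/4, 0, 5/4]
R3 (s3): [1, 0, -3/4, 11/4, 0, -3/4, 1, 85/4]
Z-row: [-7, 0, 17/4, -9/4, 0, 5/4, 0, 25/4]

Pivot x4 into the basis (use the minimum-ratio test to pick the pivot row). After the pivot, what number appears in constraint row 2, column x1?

0

Ratio test on column x4 — row 1: entry -3/4 ≤ 0; row 2: (5/4)/(3/4) = 5/3; row 3: (85/4)/(11/4) = 85/11. Minimum is 5/3 at row 2 (x2 leaves); pivot element 3/4.
Divide row 2 by 3/4; eliminate column x4 from the other rows.
In the new row 2, the x1 entry is the old entry divided by the pivot: 0/(3/4) = 0.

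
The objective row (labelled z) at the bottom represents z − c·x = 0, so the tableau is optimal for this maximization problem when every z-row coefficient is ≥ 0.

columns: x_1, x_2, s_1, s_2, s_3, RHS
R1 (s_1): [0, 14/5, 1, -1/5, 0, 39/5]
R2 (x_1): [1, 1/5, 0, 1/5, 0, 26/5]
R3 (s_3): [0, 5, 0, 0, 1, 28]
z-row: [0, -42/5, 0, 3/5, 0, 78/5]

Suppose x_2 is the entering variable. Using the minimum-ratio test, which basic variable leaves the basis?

s_1

Column x_2 entries and ratios — s_1: (39/5)/(14/5) = 39/14; x_1: (26/5)/(1/5) = 26; s_3: 28/5 = 28/5.
Smallest ratio is 39/14 in the row of s_1, so s_1 leaves.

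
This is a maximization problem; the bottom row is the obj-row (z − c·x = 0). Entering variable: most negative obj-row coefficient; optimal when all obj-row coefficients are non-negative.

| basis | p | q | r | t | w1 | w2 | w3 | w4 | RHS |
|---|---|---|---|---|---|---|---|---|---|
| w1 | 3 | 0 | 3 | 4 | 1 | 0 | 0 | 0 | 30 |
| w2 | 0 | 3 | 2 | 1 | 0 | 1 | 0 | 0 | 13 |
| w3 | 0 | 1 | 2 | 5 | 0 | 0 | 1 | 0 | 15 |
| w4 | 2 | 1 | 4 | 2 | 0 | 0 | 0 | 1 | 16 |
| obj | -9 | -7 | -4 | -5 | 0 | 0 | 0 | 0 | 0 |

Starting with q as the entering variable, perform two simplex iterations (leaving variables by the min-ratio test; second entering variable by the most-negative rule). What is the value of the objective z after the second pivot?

Ratio test on column q — row 1: entry 0 ≤ 0; row 2: 13/3 = 13/3; row 3: 15/1 = 15; row 4: 16/1 = 16. Minimum is 13/3 at row 2 (w2 leaves); pivot element 3.
Pivot on row 2; the obj-row RHS becomes 0 − (-7)·(13/3) = 91/3.
Next entering variable (most negative obj-row entry -9): p.
Ratio test on column p — row 1: 30/3 = 10; row 2: entry 0 ≤ 0; row 3: entry 0 ≤ 0; row 4: (35/3)/2 = 35/6. Minimum is 35/6 at row 4 (w4 leaves); pivot element 2.
After the second pivot the obj-row RHS is 91/3 − (-9)·(35/6) = 497/6.

497/6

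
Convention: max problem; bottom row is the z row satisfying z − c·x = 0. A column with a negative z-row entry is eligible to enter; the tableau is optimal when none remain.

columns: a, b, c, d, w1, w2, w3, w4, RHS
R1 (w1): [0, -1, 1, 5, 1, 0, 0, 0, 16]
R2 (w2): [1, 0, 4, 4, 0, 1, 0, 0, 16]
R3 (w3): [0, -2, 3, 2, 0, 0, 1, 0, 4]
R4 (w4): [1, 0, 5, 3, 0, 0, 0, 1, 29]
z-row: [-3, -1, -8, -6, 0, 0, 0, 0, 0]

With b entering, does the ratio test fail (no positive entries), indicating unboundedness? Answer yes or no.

Every constraint-row entry in column b is ≤ 0, so increasing b is unbounded.

yes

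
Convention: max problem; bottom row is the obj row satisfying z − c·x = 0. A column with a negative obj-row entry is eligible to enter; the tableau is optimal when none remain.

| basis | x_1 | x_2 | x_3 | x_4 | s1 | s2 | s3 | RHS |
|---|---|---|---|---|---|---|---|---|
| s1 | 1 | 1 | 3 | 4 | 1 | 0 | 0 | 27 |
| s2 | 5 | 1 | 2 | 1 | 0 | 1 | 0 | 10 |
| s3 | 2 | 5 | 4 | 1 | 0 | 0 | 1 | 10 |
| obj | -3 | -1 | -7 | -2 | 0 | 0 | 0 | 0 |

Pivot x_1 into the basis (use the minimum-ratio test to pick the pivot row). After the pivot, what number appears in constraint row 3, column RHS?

Ratio test on column x_1 — row 1: 27/1 = 27; row 2: 10/5 = 2; row 3: 10/2 = 5. Minimum is 2 at row 2 (s2 leaves); pivot element 5.
Divide row 2 by 5; eliminate column x_1 from the other rows.
Row 3 update in column RHS: 10 − 2·2 = 6.

6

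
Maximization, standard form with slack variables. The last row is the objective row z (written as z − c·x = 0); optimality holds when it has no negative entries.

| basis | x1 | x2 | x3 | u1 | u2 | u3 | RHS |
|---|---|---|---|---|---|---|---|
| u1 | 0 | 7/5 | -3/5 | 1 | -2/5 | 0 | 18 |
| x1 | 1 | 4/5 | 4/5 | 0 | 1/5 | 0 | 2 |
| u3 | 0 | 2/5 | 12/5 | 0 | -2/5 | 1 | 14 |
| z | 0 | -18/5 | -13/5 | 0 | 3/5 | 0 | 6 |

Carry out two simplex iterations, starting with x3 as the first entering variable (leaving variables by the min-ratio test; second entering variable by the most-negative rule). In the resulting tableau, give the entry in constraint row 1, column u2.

-3/4

Ratio test on column x3 — row 1: entry -3/5 ≤ 0; row 2: 2/(4/5) = 5/2; row 3: 14/(12/5) = 35/6. Minimum is 5/2 at row 2 (x1 leaves); pivot element 4/5.
Divide row 2 by 4/5; eliminate column x3 from the other rows.
Second iteration: most negative z-row entry is -1 in column x2, so x2 enters.
Ratio test on column x2 — row 1: (39/2)/2 = 39/4; row 2: (5/2)/1 = 5/2; row 3: entry -2 ≤ 0. Minimum is 5/2 at row 2 (x3 leaves); pivot element 1.
Divide row 2 by 1; eliminate column x2 from the other rows.
After both pivots, the entry at constraint row 1, column u2 is -3/4.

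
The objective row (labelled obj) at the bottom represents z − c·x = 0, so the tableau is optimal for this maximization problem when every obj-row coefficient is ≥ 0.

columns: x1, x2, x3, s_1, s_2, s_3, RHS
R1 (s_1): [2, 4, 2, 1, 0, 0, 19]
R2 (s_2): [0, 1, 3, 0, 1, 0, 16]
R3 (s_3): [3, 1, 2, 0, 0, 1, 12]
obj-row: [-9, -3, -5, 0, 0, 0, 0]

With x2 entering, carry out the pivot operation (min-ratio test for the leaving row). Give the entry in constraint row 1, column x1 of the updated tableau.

1/2

Ratio test on column x2 — row 1: 19/4 = 19/4; row 2: 16/1 = 16; row 3: 12/1 = 12. Minimum is 19/4 at row 1 (s_1 leaves); pivot element 4.
Divide row 1 by 4; eliminate column x2 from the other rows.
In the new row 1, the x1 entry is the old entry divided by the pivot: 2/4 = 1/2.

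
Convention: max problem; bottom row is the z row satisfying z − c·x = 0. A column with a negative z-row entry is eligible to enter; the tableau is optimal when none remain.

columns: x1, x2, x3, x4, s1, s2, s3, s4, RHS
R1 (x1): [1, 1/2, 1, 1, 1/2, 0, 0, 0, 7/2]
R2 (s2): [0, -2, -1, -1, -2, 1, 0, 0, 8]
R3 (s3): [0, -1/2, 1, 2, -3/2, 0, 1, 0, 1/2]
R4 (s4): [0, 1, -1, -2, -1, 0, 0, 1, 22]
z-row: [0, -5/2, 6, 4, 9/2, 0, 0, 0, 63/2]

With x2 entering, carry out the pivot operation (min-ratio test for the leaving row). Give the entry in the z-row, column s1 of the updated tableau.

Ratio test on column x2 — row 1: (7/2)/(1/2) = 7; row 2: entry -2 ≤ 0; row 3: entry -1/2 ≤ 0; row 4: 22/1 = 22. Minimum is 7 at row 1 (x1 leaves); pivot element 1/2.
Divide row 1 by 1/2; eliminate column x2 from the other rows.
z-row update in column s1: 9/2 − (-5/2)·1 = 7.

7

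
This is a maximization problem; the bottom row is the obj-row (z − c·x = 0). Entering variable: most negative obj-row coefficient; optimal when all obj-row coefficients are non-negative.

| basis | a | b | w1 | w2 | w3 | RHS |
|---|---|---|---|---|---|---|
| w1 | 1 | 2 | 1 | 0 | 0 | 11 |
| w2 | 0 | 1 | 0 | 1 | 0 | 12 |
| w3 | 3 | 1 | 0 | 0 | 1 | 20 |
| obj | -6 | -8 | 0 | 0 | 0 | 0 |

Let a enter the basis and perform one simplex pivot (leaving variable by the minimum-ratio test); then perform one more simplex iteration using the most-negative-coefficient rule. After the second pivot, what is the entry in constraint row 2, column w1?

Ratio test on column a — row 1: 11/1 = 11; row 2: entry 0 ≤ 0; row 3: 20/3 = 20/3. Minimum is 20/3 at row 3 (w3 leaves); pivot element 3.
Divide row 3 by 3; eliminate column a from the other rows.
Second iteration: most negative obj-row entry is -6 in column b, so b enters.
Ratio test on column b — row 1: (13/3)/(5/3) = 13/5; row 2: 12/1 = 12; row 3: (20/3)/(1/3) = 20. Minimum is 13/5 at row 1 (w1 leaves); pivot element 5/3.
Divide row 1 by 5/3; eliminate column b from the other rows.
After both pivots, the entry at constraint row 2, column w1 is -3/5.

-3/5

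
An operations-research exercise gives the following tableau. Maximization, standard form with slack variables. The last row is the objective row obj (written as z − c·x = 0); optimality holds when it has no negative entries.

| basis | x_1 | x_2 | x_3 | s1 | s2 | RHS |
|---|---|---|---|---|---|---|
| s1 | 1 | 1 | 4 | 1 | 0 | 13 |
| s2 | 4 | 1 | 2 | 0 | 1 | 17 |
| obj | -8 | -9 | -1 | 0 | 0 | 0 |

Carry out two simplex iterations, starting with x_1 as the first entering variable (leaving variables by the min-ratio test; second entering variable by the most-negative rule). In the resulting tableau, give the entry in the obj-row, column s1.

Ratio test on column x_1 — row 1: 13/1 = 13; row 2: 17/4 = 17/4. Minimum is 17/4 at row 2 (s2 leaves); pivot element 4.
Divide row 2 by 4; eliminate column x_1 from the other rows.
Second iteration: most negative obj-row entry is -7 in column x_2, so x_2 enters.
Ratio test on column x_2 — row 1: (35/4)/(3/4) = 35/3; row 2: (17/4)/(1/4) = 17. Minimum is 35/3 at row 1 (s1 leaves); pivot element 3/4.
Divide row 1 by 3/4; eliminate column x_2 from the other rows.
After both pivots, the entry at the obj-row, column s1 is 28/3.

28/3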